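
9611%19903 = 9611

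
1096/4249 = 1096/4249= 0.26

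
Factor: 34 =2^1*17^1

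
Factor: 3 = 3^1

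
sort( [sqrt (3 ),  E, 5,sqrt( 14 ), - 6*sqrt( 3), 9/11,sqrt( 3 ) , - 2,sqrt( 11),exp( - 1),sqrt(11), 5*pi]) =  [ - 6*sqrt( 3 ), - 2,exp( -1 ), 9/11,sqrt ( 3 ),  sqrt( 3), E,sqrt(11),sqrt( 11 ),sqrt( 14 ),5, 5*pi] 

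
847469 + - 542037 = 305432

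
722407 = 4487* 161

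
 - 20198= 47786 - 67984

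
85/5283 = 85/5283=0.02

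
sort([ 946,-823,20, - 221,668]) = [ - 823 , - 221,20,668 , 946 ]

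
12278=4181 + 8097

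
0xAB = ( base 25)6L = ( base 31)5G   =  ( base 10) 171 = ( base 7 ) 333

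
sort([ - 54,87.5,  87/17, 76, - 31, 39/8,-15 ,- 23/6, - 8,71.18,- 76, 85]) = [ - 76, - 54, - 31 , - 15,- 8, - 23/6, 39/8, 87/17, 71.18,76, 85,87.5 ]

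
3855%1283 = 6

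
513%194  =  125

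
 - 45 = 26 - 71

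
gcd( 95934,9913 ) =1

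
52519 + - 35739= 16780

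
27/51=9/17  =  0.53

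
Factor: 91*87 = 7917  =  3^1*7^1*13^1*29^1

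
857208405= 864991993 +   -  7783588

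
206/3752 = 103/1876 = 0.05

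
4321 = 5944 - 1623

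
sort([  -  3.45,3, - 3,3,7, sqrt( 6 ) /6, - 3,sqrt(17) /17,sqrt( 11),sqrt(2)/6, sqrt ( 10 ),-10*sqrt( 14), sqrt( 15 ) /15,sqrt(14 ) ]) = [ -10*sqrt(14 ), - 3.45 , - 3,-3,sqrt( 2) /6,sqrt( 17 )/17,sqrt( 15 ) /15, sqrt(6)/6,  3, 3,sqrt (10 ),sqrt(11),  sqrt( 14 ),7]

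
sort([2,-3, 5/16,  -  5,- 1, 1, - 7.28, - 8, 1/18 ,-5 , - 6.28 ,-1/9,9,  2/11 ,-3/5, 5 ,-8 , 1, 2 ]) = [-8,-8,-7.28, - 6.28 ,-5 , -5,- 3 , - 1 ,-3/5, - 1/9, 1/18,2/11 , 5/16 , 1,1,2, 2,5,9]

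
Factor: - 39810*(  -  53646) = 2^2*3^2 *5^1*1327^1*8941^1 = 2135647260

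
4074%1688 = 698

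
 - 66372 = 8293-74665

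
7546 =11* 686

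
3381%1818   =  1563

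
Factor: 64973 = 43^1*1511^1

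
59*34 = 2006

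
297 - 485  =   - 188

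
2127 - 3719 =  - 1592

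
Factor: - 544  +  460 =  - 84 = - 2^2*3^1*7^1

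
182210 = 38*4795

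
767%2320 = 767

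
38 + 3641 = 3679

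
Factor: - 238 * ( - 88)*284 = 5948096 =2^6*7^1*11^1*17^1*71^1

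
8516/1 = 8516 =8516.00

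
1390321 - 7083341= -5693020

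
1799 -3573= - 1774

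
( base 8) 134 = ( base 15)62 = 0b1011100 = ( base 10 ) 92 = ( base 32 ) 2s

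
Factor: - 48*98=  - 4704=- 2^5 * 3^1  *7^2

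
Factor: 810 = 2^1*3^4*5^1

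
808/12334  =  404/6167 = 0.07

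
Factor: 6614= 2^1*3307^1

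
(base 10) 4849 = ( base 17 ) GD4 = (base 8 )11361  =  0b1001011110001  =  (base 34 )46L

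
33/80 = 33/80 = 0.41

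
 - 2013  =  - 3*671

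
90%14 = 6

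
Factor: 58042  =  2^1*29021^1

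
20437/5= 4087+ 2/5 = 4087.40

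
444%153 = 138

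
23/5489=23/5489 =0.00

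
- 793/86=-793/86 = -9.22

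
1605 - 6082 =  - 4477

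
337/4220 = 337/4220 = 0.08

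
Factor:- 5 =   -  5^1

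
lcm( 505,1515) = 1515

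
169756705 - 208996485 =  - 39239780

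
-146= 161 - 307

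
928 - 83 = 845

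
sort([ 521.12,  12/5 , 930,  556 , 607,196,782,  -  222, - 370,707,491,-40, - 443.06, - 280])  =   [ - 443.06 , - 370,- 280, - 222, -40,12/5,196,491,521.12,556, 607,707,782,930]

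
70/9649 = 70/9649 = 0.01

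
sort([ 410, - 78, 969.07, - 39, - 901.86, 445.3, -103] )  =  [- 901.86, - 103, - 78, - 39, 410,445.3, 969.07 ] 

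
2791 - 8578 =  - 5787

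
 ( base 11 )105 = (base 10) 126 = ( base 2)1111110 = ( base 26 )4M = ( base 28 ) 4e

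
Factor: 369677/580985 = 5^(- 1 ) * 7^1*11^1*131^(-1)*887^( - 1) * 4801^1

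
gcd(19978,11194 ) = 2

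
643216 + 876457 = 1519673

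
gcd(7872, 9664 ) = 64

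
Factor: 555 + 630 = 3^1*5^1*79^1 = 1185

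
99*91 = 9009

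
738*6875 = 5073750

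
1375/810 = 1 + 113/162 = 1.70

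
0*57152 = 0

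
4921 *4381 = 21558901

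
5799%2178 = 1443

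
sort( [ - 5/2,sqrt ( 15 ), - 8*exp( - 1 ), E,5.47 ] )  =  [ - 8*exp( - 1), - 5/2,E , sqrt(15),5.47 ] 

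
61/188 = 61/188 = 0.32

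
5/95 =1/19 = 0.05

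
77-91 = -14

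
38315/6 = 38315/6 = 6385.83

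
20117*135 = 2715795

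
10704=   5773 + 4931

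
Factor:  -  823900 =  - 2^2*5^2* 7^1*11^1*107^1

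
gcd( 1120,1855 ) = 35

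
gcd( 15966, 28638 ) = 18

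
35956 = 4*8989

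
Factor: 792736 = 2^5 *7^1*3539^1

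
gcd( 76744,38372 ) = 38372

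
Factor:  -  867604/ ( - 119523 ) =2^2*3^(  -  1)*39841^( -1)*216901^1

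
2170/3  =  2170/3 = 723.33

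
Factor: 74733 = 3^1*29^1*859^1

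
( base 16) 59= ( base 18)4H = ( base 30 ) 2t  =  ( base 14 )65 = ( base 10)89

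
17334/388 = 44 + 131/194 = 44.68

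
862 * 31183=26879746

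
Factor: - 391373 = -391373^1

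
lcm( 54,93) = 1674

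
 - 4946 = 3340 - 8286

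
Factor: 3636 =2^2*3^2*101^1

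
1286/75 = 1286/75 =17.15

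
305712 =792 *386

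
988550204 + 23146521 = 1011696725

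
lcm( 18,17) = 306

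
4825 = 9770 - 4945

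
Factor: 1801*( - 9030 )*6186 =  -2^2*3^2*5^1*7^1*43^1*1031^1*1801^1 = -  100603103580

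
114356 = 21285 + 93071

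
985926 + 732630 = 1718556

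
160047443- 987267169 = - 827219726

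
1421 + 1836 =3257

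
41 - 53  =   - 12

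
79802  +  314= 80116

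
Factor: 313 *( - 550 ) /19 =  - 172150/19=   - 2^1*5^2*11^1*19^( - 1)*313^1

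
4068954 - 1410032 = 2658922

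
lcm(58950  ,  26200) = 235800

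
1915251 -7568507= -5653256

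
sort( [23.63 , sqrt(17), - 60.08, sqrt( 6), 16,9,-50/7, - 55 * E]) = [ - 55*E, - 60.08, - 50/7,sqrt( 6),sqrt(17 ),9,16 , 23.63]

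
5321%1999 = 1323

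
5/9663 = 5/9663 = 0.00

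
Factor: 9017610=2^1*3^1*5^1*7^1*23^1*1867^1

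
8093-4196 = 3897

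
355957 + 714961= 1070918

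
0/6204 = 0=0.00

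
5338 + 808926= 814264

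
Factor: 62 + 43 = 105 = 3^1*5^1*7^1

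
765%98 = 79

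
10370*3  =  31110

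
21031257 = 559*37623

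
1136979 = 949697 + 187282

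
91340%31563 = 28214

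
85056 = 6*14176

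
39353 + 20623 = 59976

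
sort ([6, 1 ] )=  [ 1, 6 ]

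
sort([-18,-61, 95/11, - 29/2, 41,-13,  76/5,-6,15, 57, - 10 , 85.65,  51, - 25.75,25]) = [ - 61, - 25.75,-18, -29/2, - 13,-10, - 6,95/11,15 , 76/5,25,41,51,57, 85.65]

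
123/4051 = 123/4051=0.03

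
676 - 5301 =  - 4625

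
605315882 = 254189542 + 351126340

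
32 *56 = 1792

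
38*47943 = 1821834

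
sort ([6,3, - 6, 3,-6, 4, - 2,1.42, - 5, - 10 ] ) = [ - 10,-6, -6, - 5,-2,1.42,3, 3, 4,6 ] 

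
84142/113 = 744 + 70/113 = 744.62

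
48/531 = 16/177 =0.09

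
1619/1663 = 1619/1663 = 0.97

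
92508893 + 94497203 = 187006096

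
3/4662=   1/1554 =0.00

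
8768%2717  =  617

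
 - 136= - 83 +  - 53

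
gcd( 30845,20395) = 5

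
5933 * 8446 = 50110118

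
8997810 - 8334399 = 663411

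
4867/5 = 4867/5 = 973.40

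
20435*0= 0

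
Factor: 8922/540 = 1487/90 = 2^( - 1 )*3^ (-2 ) * 5^( - 1 )*1487^1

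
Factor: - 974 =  - 2^1*487^1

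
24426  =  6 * 4071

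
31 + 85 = 116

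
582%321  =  261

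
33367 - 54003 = -20636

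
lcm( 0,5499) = 0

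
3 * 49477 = 148431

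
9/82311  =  3/27437 = 0.00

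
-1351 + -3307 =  -4658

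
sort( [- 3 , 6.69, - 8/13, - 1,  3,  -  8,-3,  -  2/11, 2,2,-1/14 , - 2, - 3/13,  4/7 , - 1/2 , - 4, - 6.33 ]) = [-8, - 6.33,  -  4, - 3, - 3, - 2 ,-1, - 8/13,-1/2, - 3/13, - 2/11, - 1/14,4/7, 2, 2, 3,6.69 ]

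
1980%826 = 328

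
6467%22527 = 6467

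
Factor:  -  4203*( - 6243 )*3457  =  90709360353  =  3^3*467^1*2081^1 * 3457^1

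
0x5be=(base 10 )1470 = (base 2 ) 10110111110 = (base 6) 10450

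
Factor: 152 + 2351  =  2503 = 2503^1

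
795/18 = 44 + 1/6 =44.17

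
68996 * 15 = 1034940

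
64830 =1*64830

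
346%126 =94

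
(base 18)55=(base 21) 4b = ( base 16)5F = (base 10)95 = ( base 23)43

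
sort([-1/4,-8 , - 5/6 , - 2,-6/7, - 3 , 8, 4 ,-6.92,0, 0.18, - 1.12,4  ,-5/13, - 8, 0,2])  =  [ - 8,-8 ,  -  6.92 , - 3,  -  2,-1.12,-6/7, - 5/6,-5/13, -1/4,0, 0,  0.18, 2,  4 , 4 , 8] 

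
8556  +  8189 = 16745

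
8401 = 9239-838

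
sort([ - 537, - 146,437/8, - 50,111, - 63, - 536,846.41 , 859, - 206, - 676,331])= [ -676, - 537 , - 536,-206, - 146,-63, - 50 , 437/8,111, 331,846.41,859]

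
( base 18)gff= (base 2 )1010101011101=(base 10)5469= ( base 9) 7446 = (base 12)31b9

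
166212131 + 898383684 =1064595815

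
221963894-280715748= - 58751854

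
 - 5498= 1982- 7480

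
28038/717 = 9346/239 = 39.10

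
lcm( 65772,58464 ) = 526176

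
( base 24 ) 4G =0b1110000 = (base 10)112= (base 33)3D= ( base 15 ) 77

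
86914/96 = 43457/48 = 905.35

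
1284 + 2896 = 4180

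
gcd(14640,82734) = 6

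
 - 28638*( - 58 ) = 1661004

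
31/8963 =31/8963 = 0.00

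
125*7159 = 894875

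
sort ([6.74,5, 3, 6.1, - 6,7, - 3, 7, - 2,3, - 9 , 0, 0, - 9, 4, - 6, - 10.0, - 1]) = [-10.0, - 9, - 9, - 6, - 6, - 3, - 2, - 1,0,0,3,  3, 4,5, 6.1, 6.74 , 7, 7 ]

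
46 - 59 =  - 13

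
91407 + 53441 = 144848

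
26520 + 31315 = 57835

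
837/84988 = 837/84988 = 0.01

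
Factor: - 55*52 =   -  2860 = -2^2*5^1*  11^1*13^1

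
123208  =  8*15401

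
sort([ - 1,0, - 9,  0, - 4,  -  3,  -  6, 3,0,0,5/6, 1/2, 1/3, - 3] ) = [ - 9,  -  6,-4,- 3, - 3, - 1,  0,0,0, 0  ,  1/3, 1/2,  5/6,3]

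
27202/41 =663 + 19/41 = 663.46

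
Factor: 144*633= 2^4*3^3*211^1 = 91152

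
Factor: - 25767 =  - 3^2*7^1*409^1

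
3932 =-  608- - 4540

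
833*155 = 129115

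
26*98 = 2548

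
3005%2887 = 118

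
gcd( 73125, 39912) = 3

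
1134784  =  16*70924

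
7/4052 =7/4052=0.00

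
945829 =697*1357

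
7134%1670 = 454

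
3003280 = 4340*692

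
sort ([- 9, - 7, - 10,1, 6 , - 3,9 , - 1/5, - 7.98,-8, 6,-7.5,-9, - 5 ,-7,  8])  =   [ - 10, - 9, -9, - 8, - 7.98, - 7.5, - 7 , - 7, - 5, - 3 ,-1/5, 1, 6, 6,  8 , 9 ]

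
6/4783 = 6/4783 = 0.00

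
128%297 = 128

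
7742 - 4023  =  3719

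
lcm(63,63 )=63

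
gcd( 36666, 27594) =378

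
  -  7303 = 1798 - 9101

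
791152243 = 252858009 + 538294234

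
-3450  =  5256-8706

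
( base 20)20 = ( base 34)16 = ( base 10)40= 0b101000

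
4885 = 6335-1450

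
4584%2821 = 1763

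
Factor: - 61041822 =  -  2^1 * 3^1*10173637^1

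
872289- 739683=132606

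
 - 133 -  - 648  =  515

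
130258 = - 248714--378972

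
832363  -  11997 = 820366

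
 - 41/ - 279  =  41/279=0.15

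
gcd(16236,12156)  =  12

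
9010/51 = 176 + 2/3 = 176.67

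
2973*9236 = 27458628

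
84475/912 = 84475/912=92.63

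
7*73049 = 511343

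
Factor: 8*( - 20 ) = - 160 = -  2^5*5^1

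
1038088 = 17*61064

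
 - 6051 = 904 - 6955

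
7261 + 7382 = 14643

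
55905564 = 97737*572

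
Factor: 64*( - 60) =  - 3840 = - 2^8*3^1*5^1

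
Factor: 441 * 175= 77175 = 3^2*5^2*7^3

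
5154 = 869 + 4285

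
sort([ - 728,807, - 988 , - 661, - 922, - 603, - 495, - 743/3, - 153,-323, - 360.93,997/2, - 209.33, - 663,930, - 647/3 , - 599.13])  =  [ - 988,-922, - 728, - 663, - 661, -603, - 599.13, - 495, - 360.93, - 323, - 743/3,-647/3,-209.33, -153,997/2,807,930]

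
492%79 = 18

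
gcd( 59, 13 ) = 1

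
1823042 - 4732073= - 2909031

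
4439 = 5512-1073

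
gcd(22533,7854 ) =21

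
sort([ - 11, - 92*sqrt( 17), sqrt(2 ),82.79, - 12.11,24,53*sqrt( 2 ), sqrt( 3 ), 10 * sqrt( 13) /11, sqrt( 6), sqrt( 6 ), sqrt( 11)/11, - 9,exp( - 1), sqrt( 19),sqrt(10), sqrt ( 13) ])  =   [ - 92*sqrt(  17),-12.11, - 11,-9 , sqrt(11 ) /11, exp ( - 1), sqrt( 2), sqrt( 3) , sqrt ( 6),sqrt(6), sqrt( 10 ), 10*sqrt( 13)/11, sqrt(13), sqrt(19) , 24 , 53*sqrt ( 2 ), 82.79 ] 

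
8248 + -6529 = 1719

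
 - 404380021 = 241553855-645933876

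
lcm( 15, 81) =405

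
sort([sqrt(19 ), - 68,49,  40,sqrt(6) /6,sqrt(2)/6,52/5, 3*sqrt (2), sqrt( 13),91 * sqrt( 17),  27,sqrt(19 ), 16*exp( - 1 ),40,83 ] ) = [ - 68,sqrt( 2)/6, sqrt( 6 )/6,sqrt( 13),3*sqrt(2) , sqrt(19 ),  sqrt(19),16*exp(  -  1),  52/5,27,40 , 40, 49,83, 91 * sqrt( 17 ) ] 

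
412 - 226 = 186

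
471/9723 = 157/3241 =0.05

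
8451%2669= 444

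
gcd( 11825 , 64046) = 1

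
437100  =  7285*60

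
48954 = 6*8159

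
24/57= 8/19 =0.42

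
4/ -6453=-4/6453 = -0.00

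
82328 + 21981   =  104309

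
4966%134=8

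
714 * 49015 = 34996710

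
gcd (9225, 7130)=5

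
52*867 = 45084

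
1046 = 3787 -2741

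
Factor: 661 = 661^1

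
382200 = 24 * 15925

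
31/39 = 31/39 = 0.79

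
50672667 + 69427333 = 120100000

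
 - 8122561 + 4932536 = -3190025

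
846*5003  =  4232538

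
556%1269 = 556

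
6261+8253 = 14514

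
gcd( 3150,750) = 150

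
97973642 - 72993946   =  24979696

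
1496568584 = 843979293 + 652589291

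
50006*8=400048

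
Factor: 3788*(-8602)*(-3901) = 127111650776 =2^3*11^1*17^1*23^1*47^1 *83^1*947^1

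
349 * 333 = 116217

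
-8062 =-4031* 2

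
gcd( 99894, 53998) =2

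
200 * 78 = 15600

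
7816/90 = 3908/45 = 86.84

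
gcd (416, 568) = 8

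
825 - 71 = 754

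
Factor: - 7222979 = - 613^1*11783^1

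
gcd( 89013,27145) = 1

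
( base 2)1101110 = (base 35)35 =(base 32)3e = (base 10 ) 110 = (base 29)3N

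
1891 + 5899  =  7790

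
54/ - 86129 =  - 54/86129 = - 0.00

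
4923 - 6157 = - 1234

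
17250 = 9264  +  7986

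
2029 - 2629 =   -  600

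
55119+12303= 67422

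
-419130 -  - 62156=-356974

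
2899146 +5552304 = 8451450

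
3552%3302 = 250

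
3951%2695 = 1256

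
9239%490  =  419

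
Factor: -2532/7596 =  - 1/3 = -3^ ( - 1) 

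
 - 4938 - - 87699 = 82761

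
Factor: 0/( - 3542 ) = 0^1=0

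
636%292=52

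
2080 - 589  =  1491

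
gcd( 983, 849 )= 1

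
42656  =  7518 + 35138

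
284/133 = 2 + 18/133 = 2.14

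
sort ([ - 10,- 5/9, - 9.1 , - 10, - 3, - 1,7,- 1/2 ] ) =[ -10, - 10, - 9.1, - 3, - 1,-5/9,-1/2,7]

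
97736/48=2036+1/6 = 2036.17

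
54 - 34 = 20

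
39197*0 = 0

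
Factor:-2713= -2713^1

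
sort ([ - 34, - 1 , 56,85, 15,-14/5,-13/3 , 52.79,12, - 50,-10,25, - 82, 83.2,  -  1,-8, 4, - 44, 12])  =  [ - 82, - 50, - 44, - 34,- 10,-8, - 13/3, - 14/5, - 1, - 1, 4, 12,12 , 15, 25, 52.79, 56, 83.2, 85]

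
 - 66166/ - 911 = 66166/911  =  72.63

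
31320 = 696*45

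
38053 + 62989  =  101042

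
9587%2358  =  155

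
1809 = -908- - 2717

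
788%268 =252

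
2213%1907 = 306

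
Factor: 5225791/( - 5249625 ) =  - 3^(-1)*5^( - 3)*13999^(-1 )*5225791^1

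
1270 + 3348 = 4618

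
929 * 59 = 54811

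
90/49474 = 45/24737 = 0.00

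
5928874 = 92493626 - 86564752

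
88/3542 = 4/161 = 0.02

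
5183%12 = 11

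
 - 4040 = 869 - 4909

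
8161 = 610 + 7551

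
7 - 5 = 2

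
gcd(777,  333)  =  111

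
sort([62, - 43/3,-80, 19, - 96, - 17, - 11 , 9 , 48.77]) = [  -  96,-80,-17, - 43/3,  -  11,9,19, 48.77,62]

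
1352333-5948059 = - 4595726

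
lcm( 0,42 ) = 0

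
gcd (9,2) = 1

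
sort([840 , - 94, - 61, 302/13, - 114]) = [ - 114, - 94, - 61, 302/13, 840]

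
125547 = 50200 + 75347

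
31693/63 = 503 + 4/63 = 503.06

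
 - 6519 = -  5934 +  - 585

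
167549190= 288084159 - 120534969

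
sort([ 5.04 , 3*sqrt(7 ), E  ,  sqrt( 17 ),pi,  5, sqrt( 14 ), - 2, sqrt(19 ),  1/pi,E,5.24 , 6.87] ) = [ - 2, 1/pi, E,E,pi,  sqrt(14 ), sqrt( 17 ),  sqrt(19 ), 5,5.04, 5.24 , 6.87, 3*sqrt( 7 )]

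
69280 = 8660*8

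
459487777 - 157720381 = 301767396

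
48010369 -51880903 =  - 3870534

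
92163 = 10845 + 81318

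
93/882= 31/294 = 0.11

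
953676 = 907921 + 45755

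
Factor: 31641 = 3^1*53^1*199^1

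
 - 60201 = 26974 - 87175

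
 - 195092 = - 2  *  97546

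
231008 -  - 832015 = 1063023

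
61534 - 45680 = 15854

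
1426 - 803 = 623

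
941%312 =5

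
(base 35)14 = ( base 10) 39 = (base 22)1H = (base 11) 36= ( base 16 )27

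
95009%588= 341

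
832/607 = 1 + 225/607 = 1.37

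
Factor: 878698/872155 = 2^1 * 5^(  -  1)*174431^( - 1)*439349^1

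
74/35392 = 37/17696 = 0.00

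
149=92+57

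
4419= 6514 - 2095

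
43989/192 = 229 + 7/64 = 229.11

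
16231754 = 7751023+8480731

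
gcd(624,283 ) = 1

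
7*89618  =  627326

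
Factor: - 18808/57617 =-2^3*7^ ( - 1)*2351^1*8231^(-1) 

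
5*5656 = 28280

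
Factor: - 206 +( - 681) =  - 887^1 = -887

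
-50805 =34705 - 85510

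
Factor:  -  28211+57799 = 2^2*13^1*569^1= 29588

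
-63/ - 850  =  63/850 = 0.07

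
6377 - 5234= 1143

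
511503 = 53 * 9651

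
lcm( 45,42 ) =630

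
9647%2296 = 463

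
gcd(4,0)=4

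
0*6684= 0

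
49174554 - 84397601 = -35223047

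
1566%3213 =1566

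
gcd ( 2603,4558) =1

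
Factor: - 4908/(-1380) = 409/115 = 5^(-1 )*23^( - 1)*409^1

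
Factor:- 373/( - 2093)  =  7^ ( - 1 )*13^ (-1)*23^ (  -  1)*373^1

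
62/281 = 62/281 = 0.22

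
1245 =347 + 898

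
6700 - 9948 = - 3248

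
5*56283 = 281415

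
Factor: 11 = 11^1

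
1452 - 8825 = - 7373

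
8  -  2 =6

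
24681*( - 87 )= - 2147247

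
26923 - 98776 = -71853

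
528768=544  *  972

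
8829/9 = 981 = 981.00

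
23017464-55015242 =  - 31997778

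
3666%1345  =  976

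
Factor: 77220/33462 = 2^1*3^1*5^1*13^(-1)  =  30/13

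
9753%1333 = 422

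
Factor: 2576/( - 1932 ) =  - 2^2*3^( - 1) = - 4/3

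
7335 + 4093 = 11428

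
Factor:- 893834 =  - 2^1*103^1*4339^1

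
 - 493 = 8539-9032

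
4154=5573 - 1419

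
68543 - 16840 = 51703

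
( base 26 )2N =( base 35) 25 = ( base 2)1001011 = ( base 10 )75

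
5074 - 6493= - 1419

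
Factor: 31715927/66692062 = 2^(- 1)*4001^1*7927^1*33346031^ ( - 1)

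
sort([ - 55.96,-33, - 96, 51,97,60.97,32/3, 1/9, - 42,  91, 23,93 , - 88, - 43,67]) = [-96,-88, - 55.96, - 43, - 42, - 33, 1/9, 32/3 , 23,  51, 60.97,67 , 91 , 93 , 97 ]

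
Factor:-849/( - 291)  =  97^( - 1 )*283^1  =  283/97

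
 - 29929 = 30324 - 60253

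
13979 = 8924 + 5055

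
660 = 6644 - 5984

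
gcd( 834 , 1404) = 6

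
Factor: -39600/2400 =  - 33/2 = -2^ ( - 1)*3^1*11^1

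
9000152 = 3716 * 2422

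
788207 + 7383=795590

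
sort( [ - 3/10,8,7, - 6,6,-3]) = [- 6, - 3,-3/10, 6, 7, 8]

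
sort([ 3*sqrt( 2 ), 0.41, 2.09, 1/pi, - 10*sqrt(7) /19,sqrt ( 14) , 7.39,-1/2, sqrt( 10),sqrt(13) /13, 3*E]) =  [-10*sqrt( 7 ) /19, - 1/2,sqrt( 13 ) /13,1/pi, 0.41 , 2.09, sqrt( 10), sqrt( 14 ),3*sqrt( 2),7.39, 3 *E]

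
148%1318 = 148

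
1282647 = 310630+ 972017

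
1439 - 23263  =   - 21824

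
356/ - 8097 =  -1+7741/8097 = -0.04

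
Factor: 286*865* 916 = 226609240 = 2^3*5^1*11^1*13^1*173^1*229^1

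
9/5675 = 9/5675=0.00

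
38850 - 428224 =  - 389374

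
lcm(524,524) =524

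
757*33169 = 25108933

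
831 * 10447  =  8681457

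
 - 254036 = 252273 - 506309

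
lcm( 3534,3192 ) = 98952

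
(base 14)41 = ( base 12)49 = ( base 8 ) 71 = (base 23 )2B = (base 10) 57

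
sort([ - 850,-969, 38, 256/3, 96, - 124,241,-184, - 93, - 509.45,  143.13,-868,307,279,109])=[- 969, - 868, - 850, - 509.45, - 184, - 124,-93,38,256/3,96, 109,143.13,241,279, 307] 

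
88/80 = 11/10 = 1.10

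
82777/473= 82777/473 = 175.00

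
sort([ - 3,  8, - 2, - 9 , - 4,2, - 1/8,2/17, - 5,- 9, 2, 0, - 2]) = [ - 9, - 9, - 5,-4, - 3, - 2, - 2, - 1/8,0, 2/17,2, 2,8]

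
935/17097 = 935/17097 = 0.05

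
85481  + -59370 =26111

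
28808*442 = 12733136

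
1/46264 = 1/46264 = 0.00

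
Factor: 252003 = 3^1*167^1*503^1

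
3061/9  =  3061/9  =  340.11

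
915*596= 545340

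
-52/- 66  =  26/33  =  0.79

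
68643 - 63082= 5561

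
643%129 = 127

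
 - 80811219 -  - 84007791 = 3196572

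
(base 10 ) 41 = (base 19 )23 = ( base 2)101001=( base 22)1J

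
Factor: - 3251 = -3251^1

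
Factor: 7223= 31^1*233^1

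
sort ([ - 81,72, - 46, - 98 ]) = [ - 98,-81, - 46,72]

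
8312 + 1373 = 9685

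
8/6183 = 8/6183  =  0.00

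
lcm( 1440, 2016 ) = 10080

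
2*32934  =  65868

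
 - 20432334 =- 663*30818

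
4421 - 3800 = 621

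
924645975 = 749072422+175573553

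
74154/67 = 74154/67 = 1106.78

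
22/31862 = 11/15931=0.00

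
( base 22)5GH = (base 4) 223211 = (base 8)5345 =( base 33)2ih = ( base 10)2789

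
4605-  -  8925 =13530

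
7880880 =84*93820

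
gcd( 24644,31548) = 4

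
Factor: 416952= 2^3 *3^2 * 5791^1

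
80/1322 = 40/661 = 0.06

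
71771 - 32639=39132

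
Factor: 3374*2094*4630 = 32711672280  =  2^3*3^1*5^1*7^1*241^1 * 349^1*463^1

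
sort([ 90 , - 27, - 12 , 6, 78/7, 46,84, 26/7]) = [ - 27,-12, 26/7,  6,78/7,46 , 84,  90 ]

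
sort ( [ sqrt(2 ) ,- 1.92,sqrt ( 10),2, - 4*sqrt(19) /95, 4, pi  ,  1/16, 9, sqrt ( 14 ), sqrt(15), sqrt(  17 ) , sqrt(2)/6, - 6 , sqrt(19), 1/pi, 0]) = [-6, - 1.92, - 4 * sqrt(19 )/95, 0 , 1/16,  sqrt( 2 )/6, 1/pi, sqrt ( 2), 2, pi, sqrt(10 ),sqrt(14), sqrt( 15), 4,sqrt ( 17 ),sqrt( 19),9 ]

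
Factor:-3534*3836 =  - 13556424 = - 2^3*3^1*7^1*19^1*31^1 * 137^1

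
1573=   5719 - 4146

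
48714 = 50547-1833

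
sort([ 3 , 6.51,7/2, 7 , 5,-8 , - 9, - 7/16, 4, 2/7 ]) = [ -9, - 8, -7/16, 2/7 , 3,7/2 , 4,5,6.51,7 ]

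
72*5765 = 415080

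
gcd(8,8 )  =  8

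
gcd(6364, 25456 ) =6364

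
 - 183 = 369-552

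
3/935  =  3/935 =0.00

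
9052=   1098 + 7954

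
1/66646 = 1/66646 = 0.00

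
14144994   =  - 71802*( - 197) 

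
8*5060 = 40480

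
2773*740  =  2052020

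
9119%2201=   315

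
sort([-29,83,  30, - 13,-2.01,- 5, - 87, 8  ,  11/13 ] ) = [-87,  -  29, - 13 ,-5, - 2.01,11/13,8, 30 , 83]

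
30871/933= 30871/933 = 33.09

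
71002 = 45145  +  25857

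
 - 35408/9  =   - 35408/9 =- 3934.22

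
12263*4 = 49052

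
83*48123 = 3994209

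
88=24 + 64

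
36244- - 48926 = 85170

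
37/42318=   37/42318  =  0.00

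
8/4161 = 8/4161 = 0.00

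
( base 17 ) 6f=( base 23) 52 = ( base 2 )1110101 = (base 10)117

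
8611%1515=1036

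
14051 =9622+4429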